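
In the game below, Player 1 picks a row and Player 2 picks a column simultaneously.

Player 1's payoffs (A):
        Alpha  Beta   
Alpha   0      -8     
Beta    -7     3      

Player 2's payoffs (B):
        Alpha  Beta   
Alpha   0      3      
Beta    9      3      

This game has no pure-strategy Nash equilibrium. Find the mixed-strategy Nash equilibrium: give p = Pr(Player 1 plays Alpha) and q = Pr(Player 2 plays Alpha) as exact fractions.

In a mixed NE each player is indifferent between their pure strategies, so the opponent's mix sets the indifference.
Player 2 indifferent between Alpha and Beta: p·0 + (1−p)·9 = p·3 + (1−p)·3 ⟹ 9 + (-9)p = 3 + 0p ⟹ p = 2/3.
Player 1 indifferent between Alpha and Beta: q·0 + (1−q)·(-8) = q·(-7) + (1−q)·3 ⟹ (-8) + 8q = 3 + (-10)q ⟹ q = 11/18.

p = 2/3, q = 11/18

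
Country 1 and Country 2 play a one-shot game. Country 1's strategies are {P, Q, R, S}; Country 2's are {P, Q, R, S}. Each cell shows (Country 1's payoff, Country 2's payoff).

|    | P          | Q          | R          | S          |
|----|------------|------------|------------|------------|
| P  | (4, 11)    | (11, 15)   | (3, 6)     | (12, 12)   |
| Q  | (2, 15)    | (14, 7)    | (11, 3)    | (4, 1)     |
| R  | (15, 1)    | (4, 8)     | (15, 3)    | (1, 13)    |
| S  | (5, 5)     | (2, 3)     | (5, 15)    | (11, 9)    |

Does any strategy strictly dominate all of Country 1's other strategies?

No strictly dominant strategy

Check whether one of Country 1's strategies beats all alternatives regardless of what the opponent does.
P is not dominant: against P, R gives 15 > 4.
Q is not dominant: against P, P gives 4 > 2.
R is not dominant: against Q, P gives 11 > 4.
S is not dominant: against P, R gives 15 > 5.
No single strategy is best against every opponent action.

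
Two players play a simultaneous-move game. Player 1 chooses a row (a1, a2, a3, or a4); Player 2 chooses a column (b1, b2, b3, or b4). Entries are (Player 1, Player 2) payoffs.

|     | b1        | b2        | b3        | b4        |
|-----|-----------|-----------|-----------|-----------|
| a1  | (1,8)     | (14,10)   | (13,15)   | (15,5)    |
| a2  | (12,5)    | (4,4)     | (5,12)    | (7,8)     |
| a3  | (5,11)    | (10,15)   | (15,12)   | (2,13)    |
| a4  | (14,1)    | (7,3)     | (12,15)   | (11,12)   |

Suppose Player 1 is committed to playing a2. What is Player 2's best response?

With Player 1 fixed at a2, Player 2's payoffs are: b1 → 5, b2 → 4, b3 → 12, b4 → 8.
The maximum is 12, achieved by b3.

b3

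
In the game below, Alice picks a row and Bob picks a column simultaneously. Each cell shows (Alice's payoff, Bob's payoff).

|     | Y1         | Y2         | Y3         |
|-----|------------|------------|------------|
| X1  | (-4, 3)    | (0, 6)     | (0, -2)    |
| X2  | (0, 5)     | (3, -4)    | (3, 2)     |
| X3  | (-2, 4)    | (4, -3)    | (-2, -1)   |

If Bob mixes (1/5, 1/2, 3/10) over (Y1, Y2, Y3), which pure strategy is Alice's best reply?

X2

Alice's best reply maximizes expected payoff against the mix.
X1: (1/5)·(-4) + (1/2)·0 + (3/10)·0 = -4/5
X2: (1/5)·0 + (1/2)·3 + (3/10)·3 = 12/5
X3: (1/5)·(-2) + (1/2)·4 + (3/10)·(-2) = 1
Highest expected payoff is 12/5, from X2.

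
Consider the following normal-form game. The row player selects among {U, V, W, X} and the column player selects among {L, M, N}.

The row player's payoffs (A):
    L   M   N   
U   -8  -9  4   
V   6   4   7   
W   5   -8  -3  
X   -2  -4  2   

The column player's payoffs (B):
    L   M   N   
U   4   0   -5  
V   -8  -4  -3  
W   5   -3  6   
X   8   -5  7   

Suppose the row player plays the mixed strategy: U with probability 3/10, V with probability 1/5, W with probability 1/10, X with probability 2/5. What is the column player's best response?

L

Compute the column player's expected payoff from each pure strategy against the given mix.
L: (3/10)·4 + (1/5)·(-8) + (1/10)·5 + (2/5)·8 = 33/10
M: (3/10)·0 + (1/5)·(-4) + (1/10)·(-3) + (2/5)·(-5) = -31/10
N: (3/10)·(-5) + (1/5)·(-3) + (1/10)·6 + (2/5)·7 = 13/10
Highest expected payoff is 33/10, from L.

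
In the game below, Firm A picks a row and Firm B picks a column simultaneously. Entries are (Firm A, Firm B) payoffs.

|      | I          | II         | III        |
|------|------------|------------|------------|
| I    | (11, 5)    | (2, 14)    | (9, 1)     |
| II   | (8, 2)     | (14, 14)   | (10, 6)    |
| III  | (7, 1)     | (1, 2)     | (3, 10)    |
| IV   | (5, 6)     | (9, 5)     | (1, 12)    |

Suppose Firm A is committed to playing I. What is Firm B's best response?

With Firm A fixed at I, Firm B's payoffs are: I → 5, II → 14, III → 1.
The maximum is 14, achieved by II.

II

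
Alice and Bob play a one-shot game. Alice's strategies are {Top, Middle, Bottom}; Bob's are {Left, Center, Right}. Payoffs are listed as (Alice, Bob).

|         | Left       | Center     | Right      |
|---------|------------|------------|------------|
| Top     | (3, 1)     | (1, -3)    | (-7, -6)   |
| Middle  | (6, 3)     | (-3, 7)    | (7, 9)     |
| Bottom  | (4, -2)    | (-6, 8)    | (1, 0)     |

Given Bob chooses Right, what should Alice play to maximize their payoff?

Middle

With Bob fixed at Right, Alice's payoffs are: Top → -7, Middle → 7, Bottom → 1.
The maximum is 7, achieved by Middle.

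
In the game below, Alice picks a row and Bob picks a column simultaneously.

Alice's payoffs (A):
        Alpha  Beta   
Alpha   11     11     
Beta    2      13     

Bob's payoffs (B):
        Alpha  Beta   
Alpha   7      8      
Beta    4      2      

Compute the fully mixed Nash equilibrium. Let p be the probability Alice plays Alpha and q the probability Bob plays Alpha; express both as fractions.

In a mixed NE each player is indifferent between their pure strategies, so the opponent's mix sets the indifference.
Bob indifferent between Alpha and Beta: p·7 + (1−p)·4 = p·8 + (1−p)·2 ⟹ 4 + 3p = 2 + 6p ⟹ p = 2/3.
Alice indifferent between Alpha and Beta: q·11 + (1−q)·11 = q·2 + (1−q)·13 ⟹ 11 + 0q = 13 + (-11)q ⟹ q = 2/11.

p = 2/3, q = 2/11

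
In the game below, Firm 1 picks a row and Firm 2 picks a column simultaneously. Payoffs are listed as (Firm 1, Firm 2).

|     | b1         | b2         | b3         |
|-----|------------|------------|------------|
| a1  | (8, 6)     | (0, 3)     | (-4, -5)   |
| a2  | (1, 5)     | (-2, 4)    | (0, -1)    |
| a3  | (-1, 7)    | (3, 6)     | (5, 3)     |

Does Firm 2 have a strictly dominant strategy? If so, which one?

Check whether one of Firm 2's strategies beats all alternatives regardless of what the opponent does.
b1 strictly dominates: vs a1: 6 > each of {3, -5}; vs a2: 5 > each of {4, -1}; vs a3: 7 > each of {6, 3}.

b1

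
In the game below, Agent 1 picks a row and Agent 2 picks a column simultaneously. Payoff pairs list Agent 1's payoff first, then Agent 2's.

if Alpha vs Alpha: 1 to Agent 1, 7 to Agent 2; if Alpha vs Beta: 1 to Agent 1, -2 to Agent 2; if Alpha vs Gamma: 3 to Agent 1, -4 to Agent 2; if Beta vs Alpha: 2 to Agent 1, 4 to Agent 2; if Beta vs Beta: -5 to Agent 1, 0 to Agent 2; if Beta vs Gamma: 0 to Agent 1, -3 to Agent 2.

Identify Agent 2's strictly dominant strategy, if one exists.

Check whether one of Agent 2's strategies beats all alternatives regardless of what the opponent does.
Alpha strictly dominates: vs Alpha: 7 > each of {-2, -4}; vs Beta: 4 > each of {0, -3}.

Alpha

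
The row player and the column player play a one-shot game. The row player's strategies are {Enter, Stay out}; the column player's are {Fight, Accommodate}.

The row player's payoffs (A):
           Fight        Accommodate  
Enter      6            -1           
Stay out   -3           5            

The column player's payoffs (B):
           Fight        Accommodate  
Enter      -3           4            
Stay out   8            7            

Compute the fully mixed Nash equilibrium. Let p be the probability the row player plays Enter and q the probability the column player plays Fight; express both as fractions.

Each player's mixing probability is pinned down by making the *other* player indifferent.
The column player indifferent between Fight and Accommodate: p·(-3) + (1−p)·8 = p·4 + (1−p)·7 ⟹ 8 + (-11)p = 7 + (-3)p ⟹ p = 1/8.
The row player indifferent between Enter and Stay out: q·6 + (1−q)·(-1) = q·(-3) + (1−q)·5 ⟹ (-1) + 7q = 5 + (-8)q ⟹ q = 2/5.

p = 1/8, q = 2/5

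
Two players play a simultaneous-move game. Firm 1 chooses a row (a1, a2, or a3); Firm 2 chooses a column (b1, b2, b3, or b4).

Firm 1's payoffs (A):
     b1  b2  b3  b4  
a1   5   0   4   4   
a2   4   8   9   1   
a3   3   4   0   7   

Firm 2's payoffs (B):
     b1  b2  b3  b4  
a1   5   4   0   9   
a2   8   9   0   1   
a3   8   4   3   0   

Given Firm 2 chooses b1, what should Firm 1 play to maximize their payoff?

With Firm 2 fixed at b1, Firm 1's payoffs are: a1 → 5, a2 → 4, a3 → 3.
The maximum is 5, achieved by a1.

a1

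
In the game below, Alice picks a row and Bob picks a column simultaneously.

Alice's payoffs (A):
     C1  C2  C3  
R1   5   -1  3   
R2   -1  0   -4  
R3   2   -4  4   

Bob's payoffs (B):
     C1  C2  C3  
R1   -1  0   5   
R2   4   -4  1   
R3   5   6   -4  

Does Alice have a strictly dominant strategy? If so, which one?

Check whether one of Alice's strategies beats all alternatives regardless of what the opponent does.
R1 is not dominant: against C2, R2 gives 0 > -1.
R2 is not dominant: against C1, R1 gives 5 > -1.
R3 is not dominant: against C1, R1 gives 5 > 2.
No single strategy is best against every opponent action.

No strictly dominant strategy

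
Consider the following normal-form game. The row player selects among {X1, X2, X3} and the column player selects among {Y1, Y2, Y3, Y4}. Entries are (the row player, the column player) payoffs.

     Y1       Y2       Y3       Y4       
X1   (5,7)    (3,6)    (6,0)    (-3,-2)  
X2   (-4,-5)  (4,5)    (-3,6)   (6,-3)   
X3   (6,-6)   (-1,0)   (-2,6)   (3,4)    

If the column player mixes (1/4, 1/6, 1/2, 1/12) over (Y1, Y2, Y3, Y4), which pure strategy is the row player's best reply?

X1

Compute the row player's expected payoff from each pure strategy against the given mix.
X1: (1/4)·5 + (1/6)·3 + (1/2)·6 + (1/12)·(-3) = 9/2
X2: (1/4)·(-4) + (1/6)·4 + (1/2)·(-3) + (1/12)·6 = -4/3
X3: (1/4)·6 + (1/6)·(-1) + (1/2)·(-2) + (1/12)·3 = 7/12
Highest expected payoff is 9/2, from X1.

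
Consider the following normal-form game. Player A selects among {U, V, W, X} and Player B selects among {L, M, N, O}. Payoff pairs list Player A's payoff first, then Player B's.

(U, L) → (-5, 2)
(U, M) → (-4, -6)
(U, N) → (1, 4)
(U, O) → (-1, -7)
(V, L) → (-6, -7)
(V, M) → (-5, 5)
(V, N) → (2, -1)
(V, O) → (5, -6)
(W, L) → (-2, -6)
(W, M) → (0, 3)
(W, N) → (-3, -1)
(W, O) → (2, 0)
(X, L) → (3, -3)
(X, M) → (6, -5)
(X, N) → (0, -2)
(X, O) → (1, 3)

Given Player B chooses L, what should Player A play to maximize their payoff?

X

With Player B fixed at L, Player A's payoffs are: U → -5, V → -6, W → -2, X → 3.
The maximum is 3, achieved by X.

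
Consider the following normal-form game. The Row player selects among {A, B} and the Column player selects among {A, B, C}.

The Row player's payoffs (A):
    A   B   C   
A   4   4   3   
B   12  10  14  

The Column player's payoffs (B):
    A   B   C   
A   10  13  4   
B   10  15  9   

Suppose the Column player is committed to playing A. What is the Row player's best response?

B

With the Column player fixed at A, the Row player's payoffs are: A → 4, B → 12.
The maximum is 12, achieved by B.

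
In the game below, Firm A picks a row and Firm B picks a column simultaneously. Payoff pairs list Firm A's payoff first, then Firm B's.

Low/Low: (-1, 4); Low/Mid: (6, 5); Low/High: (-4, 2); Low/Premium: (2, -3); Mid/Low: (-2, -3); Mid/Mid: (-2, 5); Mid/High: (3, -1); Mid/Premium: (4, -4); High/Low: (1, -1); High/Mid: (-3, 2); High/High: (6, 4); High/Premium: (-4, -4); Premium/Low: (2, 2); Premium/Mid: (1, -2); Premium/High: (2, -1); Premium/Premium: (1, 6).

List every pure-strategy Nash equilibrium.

Find each player's best response to every opponent strategy; NE are the intersections.
Firm A's best responses — vs Low: Premium (payoff 2); vs Mid: Low (payoff 6); vs High: High (payoff 6); vs Premium: Mid (payoff 4).
Firm B's best responses — vs Low: Mid (payoff 5); vs Mid: Mid (payoff 5); vs High: High (payoff 4); vs Premium: Premium (payoff 6).
Mutual best responses occur at (Low, Mid) and (High, High); at each, neither player gains by switching.

(Low, Mid) and (High, High)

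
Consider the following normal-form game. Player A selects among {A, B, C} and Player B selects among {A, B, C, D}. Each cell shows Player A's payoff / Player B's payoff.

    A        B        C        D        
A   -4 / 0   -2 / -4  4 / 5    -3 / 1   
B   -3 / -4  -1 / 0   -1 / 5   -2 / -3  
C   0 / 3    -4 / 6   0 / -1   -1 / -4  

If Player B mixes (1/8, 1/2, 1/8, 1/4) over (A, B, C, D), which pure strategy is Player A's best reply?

B

Player A's best reply maximizes expected payoff against the mix.
A: (1/8)·(-4) + (1/2)·(-2) + (1/8)·4 + (1/4)·(-3) = -7/4
B: (1/8)·(-3) + (1/2)·(-1) + (1/8)·(-1) + (1/4)·(-2) = -3/2
C: (1/8)·0 + (1/2)·(-4) + (1/8)·0 + (1/4)·(-1) = -9/4
Highest expected payoff is -3/2, from B.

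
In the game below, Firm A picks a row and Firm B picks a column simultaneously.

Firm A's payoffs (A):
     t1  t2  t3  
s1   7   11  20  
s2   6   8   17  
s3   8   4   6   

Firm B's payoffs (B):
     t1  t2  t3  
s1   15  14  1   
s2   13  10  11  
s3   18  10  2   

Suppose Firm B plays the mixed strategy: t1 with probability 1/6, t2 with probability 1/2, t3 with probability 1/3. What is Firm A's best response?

Firm A's best reply maximizes expected payoff against the mix.
s1: (1/6)·7 + (1/2)·11 + (1/3)·20 = 40/3
s2: (1/6)·6 + (1/2)·8 + (1/3)·17 = 32/3
s3: (1/6)·8 + (1/2)·4 + (1/3)·6 = 16/3
Highest expected payoff is 40/3, from s1.

s1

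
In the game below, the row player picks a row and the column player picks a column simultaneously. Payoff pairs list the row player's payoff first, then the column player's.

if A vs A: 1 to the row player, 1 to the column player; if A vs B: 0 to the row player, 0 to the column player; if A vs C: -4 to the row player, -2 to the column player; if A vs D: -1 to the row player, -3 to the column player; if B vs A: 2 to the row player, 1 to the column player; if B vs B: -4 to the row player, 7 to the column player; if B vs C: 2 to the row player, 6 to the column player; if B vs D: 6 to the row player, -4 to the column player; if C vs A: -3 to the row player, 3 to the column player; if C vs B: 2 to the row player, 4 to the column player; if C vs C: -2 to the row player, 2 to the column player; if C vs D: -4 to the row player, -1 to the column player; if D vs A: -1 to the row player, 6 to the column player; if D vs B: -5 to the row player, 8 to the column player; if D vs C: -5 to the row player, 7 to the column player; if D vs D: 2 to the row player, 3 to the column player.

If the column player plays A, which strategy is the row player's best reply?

With the column player fixed at A, the row player's payoffs are: A → 1, B → 2, C → -3, D → -1.
The maximum is 2, achieved by B.

B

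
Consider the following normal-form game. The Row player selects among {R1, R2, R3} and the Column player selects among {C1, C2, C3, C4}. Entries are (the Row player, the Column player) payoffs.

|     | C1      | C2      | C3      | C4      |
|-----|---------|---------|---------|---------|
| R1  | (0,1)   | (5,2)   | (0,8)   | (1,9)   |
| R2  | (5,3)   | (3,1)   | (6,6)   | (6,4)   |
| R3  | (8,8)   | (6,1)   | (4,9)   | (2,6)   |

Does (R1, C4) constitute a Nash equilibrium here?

Holding the Column player at C4: the Row player gets 1 from R1 but could get 6 by switching to R2. The Row player has a profitable deviation.

No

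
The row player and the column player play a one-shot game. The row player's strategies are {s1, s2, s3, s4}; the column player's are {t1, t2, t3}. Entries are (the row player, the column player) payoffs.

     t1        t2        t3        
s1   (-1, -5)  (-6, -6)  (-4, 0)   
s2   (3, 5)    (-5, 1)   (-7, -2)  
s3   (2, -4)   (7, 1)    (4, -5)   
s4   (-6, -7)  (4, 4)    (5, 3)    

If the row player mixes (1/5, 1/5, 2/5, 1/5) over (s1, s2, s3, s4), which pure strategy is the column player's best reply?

The column player's best reply maximizes expected payoff against the mix.
t1: (1/5)·(-5) + (1/5)·5 + (2/5)·(-4) + (1/5)·(-7) = -3
t2: (1/5)·(-6) + (1/5)·1 + (2/5)·1 + (1/5)·4 = 1/5
t3: (1/5)·0 + (1/5)·(-2) + (2/5)·(-5) + (1/5)·3 = -9/5
Highest expected payoff is 1/5, from t2.

t2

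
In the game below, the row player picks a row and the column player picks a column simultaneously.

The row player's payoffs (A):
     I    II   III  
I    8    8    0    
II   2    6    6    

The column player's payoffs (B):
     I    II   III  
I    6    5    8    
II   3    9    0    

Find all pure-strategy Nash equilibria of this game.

Check mutual best responses: a cell is a NE iff neither player can gain by unilaterally deviating.
The row player's best responses — vs I: I (payoff 8); vs II: I (payoff 8); vs III: II (payoff 6).
The column player's best responses — vs I: III (payoff 8); vs II: II (payoff 9).
No cell has both players best-responding. For instance, the row player's best reply to II is I, but against I the column player prefers III over II.

None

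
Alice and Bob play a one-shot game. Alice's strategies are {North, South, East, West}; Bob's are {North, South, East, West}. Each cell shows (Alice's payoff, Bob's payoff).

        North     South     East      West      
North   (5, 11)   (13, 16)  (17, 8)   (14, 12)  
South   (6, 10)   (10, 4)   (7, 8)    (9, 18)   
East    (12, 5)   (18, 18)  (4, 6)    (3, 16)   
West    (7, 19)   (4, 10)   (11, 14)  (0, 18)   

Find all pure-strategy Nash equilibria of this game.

(East, South)

Find each player's best response to every opponent strategy; NE are the intersections.
Alice's best responses — vs North: East (payoff 12); vs South: East (payoff 18); vs East: North (payoff 17); vs West: North (payoff 14).
Bob's best responses — vs North: South (payoff 16); vs South: West (payoff 18); vs East: South (payoff 18); vs West: North (payoff 19).
The only mutual best response is (East, South); neither player gains by switching there.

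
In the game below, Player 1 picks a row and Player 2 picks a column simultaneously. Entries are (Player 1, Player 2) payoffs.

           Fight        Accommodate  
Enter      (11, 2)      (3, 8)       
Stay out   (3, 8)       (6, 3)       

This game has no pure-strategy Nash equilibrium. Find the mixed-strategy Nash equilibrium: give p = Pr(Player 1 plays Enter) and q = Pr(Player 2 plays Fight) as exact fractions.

p = 5/11, q = 3/11

Each player's mixing probability is pinned down by making the *other* player indifferent.
Player 2 indifferent between Fight and Accommodate: p·2 + (1−p)·8 = p·8 + (1−p)·3 ⟹ 8 + (-6)p = 3 + 5p ⟹ p = 5/11.
Player 1 indifferent between Enter and Stay out: q·11 + (1−q)·3 = q·3 + (1−q)·6 ⟹ 3 + 8q = 6 + (-3)q ⟹ q = 3/11.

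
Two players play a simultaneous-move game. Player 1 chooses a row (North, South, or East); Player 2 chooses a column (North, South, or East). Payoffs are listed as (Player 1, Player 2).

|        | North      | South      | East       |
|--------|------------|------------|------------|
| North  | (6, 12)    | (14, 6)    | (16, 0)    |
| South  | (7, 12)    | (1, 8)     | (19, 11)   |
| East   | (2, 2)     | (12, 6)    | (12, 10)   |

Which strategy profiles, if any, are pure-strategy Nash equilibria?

(South, North)

A profile is a Nash equilibrium when each player is best-responding to the other.
Player 1's best responses — vs North: South (payoff 7); vs South: North (payoff 14); vs East: South (payoff 19).
Player 2's best responses — vs North: North (payoff 12); vs South: North (payoff 12); vs East: East (payoff 10).
The only mutual best response is (South, North); neither player gains by switching there.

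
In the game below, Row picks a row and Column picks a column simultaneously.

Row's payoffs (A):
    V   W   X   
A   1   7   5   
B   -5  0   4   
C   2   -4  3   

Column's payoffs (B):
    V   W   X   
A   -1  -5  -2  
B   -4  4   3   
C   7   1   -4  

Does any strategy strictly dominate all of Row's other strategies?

None

Check whether one of Row's strategies beats all alternatives regardless of what the opponent does.
A is not dominant: against V, C gives 2 > 1.
B is not dominant: against V, A gives 1 > -5.
C is not dominant: against W, A gives 7 > -4.
No single strategy is best against every opponent action.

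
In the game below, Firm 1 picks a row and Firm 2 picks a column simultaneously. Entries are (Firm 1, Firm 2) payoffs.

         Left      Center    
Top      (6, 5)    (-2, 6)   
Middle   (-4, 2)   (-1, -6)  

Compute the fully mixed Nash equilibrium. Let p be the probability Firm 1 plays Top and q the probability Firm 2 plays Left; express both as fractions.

p = 8/9, q = 1/11

In a mixed NE each player is indifferent between their pure strategies, so the opponent's mix sets the indifference.
Firm 2 indifferent between Left and Center: p·5 + (1−p)·2 = p·6 + (1−p)·(-6) ⟹ 2 + 3p = (-6) + 12p ⟹ p = 8/9.
Firm 1 indifferent between Top and Middle: q·6 + (1−q)·(-2) = q·(-4) + (1−q)·(-1) ⟹ (-2) + 8q = (-1) + (-3)q ⟹ q = 1/11.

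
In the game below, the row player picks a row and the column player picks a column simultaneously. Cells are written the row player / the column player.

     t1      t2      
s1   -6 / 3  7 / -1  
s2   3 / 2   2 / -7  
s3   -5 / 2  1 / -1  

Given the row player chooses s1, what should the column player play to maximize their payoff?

t1

With the row player fixed at s1, the column player's payoffs are: t1 → 3, t2 → -1.
The maximum is 3, achieved by t1.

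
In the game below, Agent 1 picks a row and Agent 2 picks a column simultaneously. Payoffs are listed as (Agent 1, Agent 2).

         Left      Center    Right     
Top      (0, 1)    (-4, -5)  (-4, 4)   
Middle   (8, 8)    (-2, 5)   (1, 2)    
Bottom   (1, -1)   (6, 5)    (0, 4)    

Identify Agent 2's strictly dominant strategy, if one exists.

Check whether one of Agent 2's strategies beats all alternatives regardless of what the opponent does.
Left is not dominant: against Top, Right gives 4 > 1.
Center is not dominant: against Top, Left gives 1 > -5.
Right is not dominant: against Middle, Left gives 8 > 2.
No single strategy is best against every opponent action.

None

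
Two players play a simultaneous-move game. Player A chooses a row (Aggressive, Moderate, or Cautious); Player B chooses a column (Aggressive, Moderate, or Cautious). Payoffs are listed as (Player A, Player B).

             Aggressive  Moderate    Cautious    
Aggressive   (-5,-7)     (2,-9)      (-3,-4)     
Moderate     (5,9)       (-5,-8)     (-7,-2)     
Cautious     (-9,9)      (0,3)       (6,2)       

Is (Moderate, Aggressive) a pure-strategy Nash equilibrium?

Yes

Holding Player B at Aggressive: Player A gets 5 from Moderate, versus -5 from Aggressive, -9 from Cautious. No profitable deviation for Player A.
Holding Player A at Moderate: Player B gets 9 from Aggressive, versus -8 from Moderate, -2 from Cautious. No profitable deviation for Player B either.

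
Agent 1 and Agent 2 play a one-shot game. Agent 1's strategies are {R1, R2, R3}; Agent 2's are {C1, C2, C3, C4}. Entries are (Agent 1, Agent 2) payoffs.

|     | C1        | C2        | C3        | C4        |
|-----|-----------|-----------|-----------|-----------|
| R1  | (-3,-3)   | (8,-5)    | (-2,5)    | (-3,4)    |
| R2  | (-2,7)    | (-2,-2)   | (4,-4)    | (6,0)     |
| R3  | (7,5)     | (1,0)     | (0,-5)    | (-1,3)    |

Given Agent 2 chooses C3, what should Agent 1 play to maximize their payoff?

R2

With Agent 2 fixed at C3, Agent 1's payoffs are: R1 → -2, R2 → 4, R3 → 0.
The maximum is 4, achieved by R2.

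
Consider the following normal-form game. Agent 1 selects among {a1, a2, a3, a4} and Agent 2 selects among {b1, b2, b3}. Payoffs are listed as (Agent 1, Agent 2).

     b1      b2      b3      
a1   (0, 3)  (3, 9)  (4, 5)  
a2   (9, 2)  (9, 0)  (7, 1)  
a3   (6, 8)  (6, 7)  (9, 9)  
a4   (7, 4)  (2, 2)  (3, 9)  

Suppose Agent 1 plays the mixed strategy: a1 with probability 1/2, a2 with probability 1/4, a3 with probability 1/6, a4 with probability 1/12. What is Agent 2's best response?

Compute Agent 2's expected payoff from each pure strategy against the given mix.
b1: (1/2)·3 + (1/4)·2 + (1/6)·8 + (1/12)·4 = 11/3
b2: (1/2)·9 + (1/4)·0 + (1/6)·7 + (1/12)·2 = 35/6
b3: (1/2)·5 + (1/4)·1 + (1/6)·9 + (1/12)·9 = 5
Highest expected payoff is 35/6, from b2.

b2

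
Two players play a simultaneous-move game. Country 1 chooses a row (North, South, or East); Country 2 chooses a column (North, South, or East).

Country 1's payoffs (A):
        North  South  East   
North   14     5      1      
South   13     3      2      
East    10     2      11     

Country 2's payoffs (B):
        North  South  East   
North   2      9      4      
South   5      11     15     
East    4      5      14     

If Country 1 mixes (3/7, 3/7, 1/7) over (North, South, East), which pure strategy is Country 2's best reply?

Country 2's best reply maximizes expected payoff against the mix.
North: (3/7)·2 + (3/7)·5 + (1/7)·4 = 25/7
South: (3/7)·9 + (3/7)·11 + (1/7)·5 = 65/7
East: (3/7)·4 + (3/7)·15 + (1/7)·14 = 71/7
Highest expected payoff is 71/7, from East.

East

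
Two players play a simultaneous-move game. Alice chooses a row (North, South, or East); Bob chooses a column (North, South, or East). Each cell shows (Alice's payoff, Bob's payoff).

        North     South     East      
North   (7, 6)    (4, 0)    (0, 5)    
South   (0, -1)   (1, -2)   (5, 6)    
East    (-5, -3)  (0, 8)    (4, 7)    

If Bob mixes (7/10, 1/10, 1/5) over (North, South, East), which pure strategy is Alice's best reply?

North

Alice's best reply maximizes expected payoff against the mix.
North: (7/10)·7 + (1/10)·4 + (1/5)·0 = 53/10
South: (7/10)·0 + (1/10)·1 + (1/5)·5 = 11/10
East: (7/10)·(-5) + (1/10)·0 + (1/5)·4 = -27/10
Highest expected payoff is 53/10, from North.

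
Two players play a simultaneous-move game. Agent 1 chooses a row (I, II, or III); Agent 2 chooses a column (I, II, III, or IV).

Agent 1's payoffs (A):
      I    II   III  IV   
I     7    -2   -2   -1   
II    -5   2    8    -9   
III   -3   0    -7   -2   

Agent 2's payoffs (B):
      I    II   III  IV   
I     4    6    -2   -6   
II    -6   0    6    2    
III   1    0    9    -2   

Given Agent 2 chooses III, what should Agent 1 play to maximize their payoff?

II

With Agent 2 fixed at III, Agent 1's payoffs are: I → -2, II → 8, III → -7.
The maximum is 8, achieved by II.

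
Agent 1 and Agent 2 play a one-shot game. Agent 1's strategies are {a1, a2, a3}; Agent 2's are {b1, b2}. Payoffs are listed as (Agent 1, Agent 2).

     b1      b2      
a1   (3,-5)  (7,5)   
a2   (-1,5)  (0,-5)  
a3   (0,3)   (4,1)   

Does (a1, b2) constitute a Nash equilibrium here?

Yes

Holding Agent 2 at b2: Agent 1 gets 7 from a1, versus 0 from a2, 4 from a3. No profitable deviation for Agent 1.
Holding Agent 1 at a1: Agent 2 gets 5 from b2, versus -5 from b1. No profitable deviation for Agent 2 either.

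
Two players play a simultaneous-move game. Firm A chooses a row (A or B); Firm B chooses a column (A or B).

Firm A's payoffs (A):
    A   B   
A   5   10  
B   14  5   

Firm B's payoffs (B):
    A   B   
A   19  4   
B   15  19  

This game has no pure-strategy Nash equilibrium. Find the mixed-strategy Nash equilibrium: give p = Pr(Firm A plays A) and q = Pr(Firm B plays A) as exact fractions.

In a mixed NE each player is indifferent between their pure strategies, so the opponent's mix sets the indifference.
Firm B indifferent between A and B: p·19 + (1−p)·15 = p·4 + (1−p)·19 ⟹ 15 + 4p = 19 + (-15)p ⟹ p = 4/19.
Firm A indifferent between A and B: q·5 + (1−q)·10 = q·14 + (1−q)·5 ⟹ 10 + (-5)q = 5 + 9q ⟹ q = 5/14.

p = 4/19, q = 5/14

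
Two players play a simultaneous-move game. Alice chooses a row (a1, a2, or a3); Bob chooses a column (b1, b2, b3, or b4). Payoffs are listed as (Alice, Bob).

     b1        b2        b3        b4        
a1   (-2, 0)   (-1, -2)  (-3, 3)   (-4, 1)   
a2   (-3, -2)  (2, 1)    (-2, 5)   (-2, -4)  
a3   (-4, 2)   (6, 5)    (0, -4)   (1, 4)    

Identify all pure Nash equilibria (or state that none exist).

(a3, b2)

Find each player's best response to every opponent strategy; NE are the intersections.
Alice's best responses — vs b1: a1 (payoff -2); vs b2: a3 (payoff 6); vs b3: a3 (payoff 0); vs b4: a3 (payoff 1).
Bob's best responses — vs a1: b3 (payoff 3); vs a2: b3 (payoff 5); vs a3: b2 (payoff 5).
The only mutual best response is (a3, b2); neither player gains by switching there.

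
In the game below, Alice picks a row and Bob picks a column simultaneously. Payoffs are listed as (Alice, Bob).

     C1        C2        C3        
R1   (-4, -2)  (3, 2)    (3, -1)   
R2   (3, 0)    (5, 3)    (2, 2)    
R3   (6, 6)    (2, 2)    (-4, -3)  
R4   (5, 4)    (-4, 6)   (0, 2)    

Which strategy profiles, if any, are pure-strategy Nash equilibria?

Find each player's best response to every opponent strategy; NE are the intersections.
Alice's best responses — vs C1: R3 (payoff 6); vs C2: R2 (payoff 5); vs C3: R1 (payoff 3).
Bob's best responses — vs R1: C2 (payoff 2); vs R2: C2 (payoff 3); vs R3: C1 (payoff 6); vs R4: C2 (payoff 6).
Mutual best responses occur at (R2, C2) and (R3, C1); at each, neither player gains by switching.

(R2, C2) and (R3, C1)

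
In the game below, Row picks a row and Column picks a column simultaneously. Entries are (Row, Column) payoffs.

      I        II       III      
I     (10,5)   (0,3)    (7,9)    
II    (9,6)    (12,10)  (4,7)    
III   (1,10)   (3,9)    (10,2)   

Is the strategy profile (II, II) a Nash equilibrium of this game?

Yes

Holding Column at II: Row gets 12 from II, versus 0 from I, 3 from III. No profitable deviation for Row.
Holding Row at II: Column gets 10 from II, versus 6 from I, 7 from III. No profitable deviation for Column either.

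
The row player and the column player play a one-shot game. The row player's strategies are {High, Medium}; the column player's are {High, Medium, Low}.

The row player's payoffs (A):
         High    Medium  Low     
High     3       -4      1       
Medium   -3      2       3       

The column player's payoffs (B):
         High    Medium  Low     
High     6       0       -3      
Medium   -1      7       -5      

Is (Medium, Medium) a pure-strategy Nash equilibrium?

Holding the column player at Medium: the row player gets 2 from Medium, versus -4 from High. No profitable deviation for the row player.
Holding the row player at Medium: the column player gets 7 from Medium, versus -1 from High, -5 from Low. No profitable deviation for the column player either.

Yes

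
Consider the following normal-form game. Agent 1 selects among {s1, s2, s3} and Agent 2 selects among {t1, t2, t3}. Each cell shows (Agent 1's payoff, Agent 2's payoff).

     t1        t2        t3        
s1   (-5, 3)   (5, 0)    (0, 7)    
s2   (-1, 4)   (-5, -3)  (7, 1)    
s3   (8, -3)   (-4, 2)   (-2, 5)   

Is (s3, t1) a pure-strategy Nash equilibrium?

No

Holding Agent 2 at t1: Agent 1 gets 8 from s3, versus -5 from s1, -1 from s2. No profitable deviation for Agent 1.
Holding Agent 1 at s3: Agent 2 gets -3 from t1 but could get 5 by switching to t3. Agent 2 has a profitable deviation.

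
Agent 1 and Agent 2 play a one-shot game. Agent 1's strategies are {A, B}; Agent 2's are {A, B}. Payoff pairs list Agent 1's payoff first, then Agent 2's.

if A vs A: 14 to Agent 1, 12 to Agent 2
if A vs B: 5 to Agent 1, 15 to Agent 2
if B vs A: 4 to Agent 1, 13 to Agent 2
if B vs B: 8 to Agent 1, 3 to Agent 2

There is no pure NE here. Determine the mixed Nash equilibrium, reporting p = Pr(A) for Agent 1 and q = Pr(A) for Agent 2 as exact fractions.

In a mixed NE each player is indifferent between their pure strategies, so the opponent's mix sets the indifference.
Agent 2 indifferent between A and B: p·12 + (1−p)·13 = p·15 + (1−p)·3 ⟹ 13 + (-1)p = 3 + 12p ⟹ p = 10/13.
Agent 1 indifferent between A and B: q·14 + (1−q)·5 = q·4 + (1−q)·8 ⟹ 5 + 9q = 8 + (-4)q ⟹ q = 3/13.

p = 10/13, q = 3/13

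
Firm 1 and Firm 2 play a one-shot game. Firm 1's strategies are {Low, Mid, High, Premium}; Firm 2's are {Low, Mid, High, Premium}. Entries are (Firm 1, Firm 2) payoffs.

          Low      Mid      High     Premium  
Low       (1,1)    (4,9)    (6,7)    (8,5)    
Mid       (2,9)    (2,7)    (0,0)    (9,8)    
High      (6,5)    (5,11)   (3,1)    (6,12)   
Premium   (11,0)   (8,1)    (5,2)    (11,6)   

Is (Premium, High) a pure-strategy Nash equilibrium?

No

Holding Firm 2 at High: Firm 1 gets 5 from Premium but could get 6 by switching to Low. Firm 1 has a profitable deviation.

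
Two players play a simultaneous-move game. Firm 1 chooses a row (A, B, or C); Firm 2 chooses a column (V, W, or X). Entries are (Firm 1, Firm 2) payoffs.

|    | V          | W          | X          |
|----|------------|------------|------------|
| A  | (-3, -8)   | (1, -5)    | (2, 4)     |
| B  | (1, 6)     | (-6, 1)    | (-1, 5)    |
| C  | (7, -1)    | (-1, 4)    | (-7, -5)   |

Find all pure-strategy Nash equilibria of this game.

(A, X)

A profile is a Nash equilibrium when each player is best-responding to the other.
Firm 1's best responses — vs V: C (payoff 7); vs W: A (payoff 1); vs X: A (payoff 2).
Firm 2's best responses — vs A: X (payoff 4); vs B: V (payoff 6); vs C: W (payoff 4).
The only mutual best response is (A, X); neither player gains by switching there.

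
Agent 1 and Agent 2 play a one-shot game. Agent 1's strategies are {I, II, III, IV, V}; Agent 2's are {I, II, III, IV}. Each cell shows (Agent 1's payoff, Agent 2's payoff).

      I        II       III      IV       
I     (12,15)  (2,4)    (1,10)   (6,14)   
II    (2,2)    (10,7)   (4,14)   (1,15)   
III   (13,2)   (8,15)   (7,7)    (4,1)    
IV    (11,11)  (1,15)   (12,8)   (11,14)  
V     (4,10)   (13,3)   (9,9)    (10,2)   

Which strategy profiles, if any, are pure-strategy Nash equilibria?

No pure-strategy Nash equilibrium

Check mutual best responses: a cell is a NE iff neither player can gain by unilaterally deviating.
Agent 1's best responses — vs I: III (payoff 13); vs II: V (payoff 13); vs III: IV (payoff 12); vs IV: IV (payoff 11).
Agent 2's best responses — vs I: I (payoff 15); vs II: IV (payoff 15); vs III: II (payoff 15); vs IV: II (payoff 15); vs V: I (payoff 10).
No cell has both players best-responding. For instance, Agent 1's best reply to III is IV, but against IV Agent 2 prefers II over III.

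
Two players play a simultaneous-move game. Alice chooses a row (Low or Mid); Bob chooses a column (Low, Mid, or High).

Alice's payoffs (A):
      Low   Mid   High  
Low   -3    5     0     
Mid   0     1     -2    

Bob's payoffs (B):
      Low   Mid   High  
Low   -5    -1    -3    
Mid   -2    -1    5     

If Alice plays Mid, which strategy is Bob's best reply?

With Alice fixed at Mid, Bob's payoffs are: Low → -2, Mid → -1, High → 5.
The maximum is 5, achieved by High.

High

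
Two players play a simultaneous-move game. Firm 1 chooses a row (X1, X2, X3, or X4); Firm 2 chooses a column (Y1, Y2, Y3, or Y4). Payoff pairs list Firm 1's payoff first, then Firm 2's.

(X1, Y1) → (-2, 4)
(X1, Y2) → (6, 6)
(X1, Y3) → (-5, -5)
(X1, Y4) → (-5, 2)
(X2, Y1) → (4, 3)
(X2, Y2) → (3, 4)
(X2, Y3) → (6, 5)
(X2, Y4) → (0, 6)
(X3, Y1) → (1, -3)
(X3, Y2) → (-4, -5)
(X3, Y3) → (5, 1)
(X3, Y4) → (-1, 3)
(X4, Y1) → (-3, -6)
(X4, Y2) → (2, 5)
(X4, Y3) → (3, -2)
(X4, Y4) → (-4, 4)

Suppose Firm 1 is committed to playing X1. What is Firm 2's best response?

Y2

With Firm 1 fixed at X1, Firm 2's payoffs are: Y1 → 4, Y2 → 6, Y3 → -5, Y4 → 2.
The maximum is 6, achieved by Y2.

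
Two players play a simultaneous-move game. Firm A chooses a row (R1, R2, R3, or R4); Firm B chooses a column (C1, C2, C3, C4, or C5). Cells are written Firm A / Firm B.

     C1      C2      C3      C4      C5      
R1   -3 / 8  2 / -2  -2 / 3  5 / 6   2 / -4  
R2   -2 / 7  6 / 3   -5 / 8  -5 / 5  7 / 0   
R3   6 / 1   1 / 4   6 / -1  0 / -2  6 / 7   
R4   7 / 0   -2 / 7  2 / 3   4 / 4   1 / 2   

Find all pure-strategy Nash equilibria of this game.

A profile is a Nash equilibrium when each player is best-responding to the other.
Firm A's best responses — vs C1: R4 (payoff 7); vs C2: R2 (payoff 6); vs C3: R3 (payoff 6); vs C4: R1 (payoff 5); vs C5: R2 (payoff 7).
Firm B's best responses — vs R1: C1 (payoff 8); vs R2: C3 (payoff 8); vs R3: C5 (payoff 7); vs R4: C2 (payoff 7).
No cell has both players best-responding. For instance, Firm A's best reply to C1 is R4, but against R4 Firm B prefers C2 over C1.

No pure-strategy Nash equilibrium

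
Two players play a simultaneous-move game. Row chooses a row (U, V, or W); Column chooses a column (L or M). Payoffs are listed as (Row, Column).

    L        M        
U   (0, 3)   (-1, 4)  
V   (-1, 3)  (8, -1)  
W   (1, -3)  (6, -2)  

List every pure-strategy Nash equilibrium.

A profile is a Nash equilibrium when each player is best-responding to the other.
Row's best responses — vs L: W (payoff 1); vs M: V (payoff 8).
Column's best responses — vs U: M (payoff 4); vs V: L (payoff 3); vs W: M (payoff -2).
No cell has both players best-responding. For instance, Row's best reply to L is W, but against W Column prefers M over L.

There is no pure-strategy Nash equilibrium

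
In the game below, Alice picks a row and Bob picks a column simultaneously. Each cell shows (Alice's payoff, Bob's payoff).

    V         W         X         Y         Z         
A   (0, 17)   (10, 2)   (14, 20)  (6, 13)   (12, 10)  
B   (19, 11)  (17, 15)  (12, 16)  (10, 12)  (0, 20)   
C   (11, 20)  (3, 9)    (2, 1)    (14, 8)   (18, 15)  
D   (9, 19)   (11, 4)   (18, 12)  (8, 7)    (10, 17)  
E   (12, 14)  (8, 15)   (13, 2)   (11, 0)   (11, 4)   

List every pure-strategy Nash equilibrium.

There is no pure-strategy Nash equilibrium

A profile is a Nash equilibrium when each player is best-responding to the other.
Alice's best responses — vs V: B (payoff 19); vs W: B (payoff 17); vs X: D (payoff 18); vs Y: C (payoff 14); vs Z: C (payoff 18).
Bob's best responses — vs A: X (payoff 20); vs B: Z (payoff 20); vs C: V (payoff 20); vs D: V (payoff 19); vs E: W (payoff 15).
No cell has both players best-responding. For instance, Alice's best reply to Z is C, but against C Bob prefers V over Z.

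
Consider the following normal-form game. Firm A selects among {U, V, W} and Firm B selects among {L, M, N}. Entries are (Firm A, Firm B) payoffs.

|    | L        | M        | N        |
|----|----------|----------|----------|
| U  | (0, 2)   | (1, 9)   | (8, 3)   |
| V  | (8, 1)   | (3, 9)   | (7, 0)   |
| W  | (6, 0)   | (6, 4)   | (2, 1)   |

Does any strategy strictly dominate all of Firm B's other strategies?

M

A strategy is strictly dominant if it gives Firm B a strictly higher payoff than every other strategy, against every choice by the opponent.
M strictly dominates: vs U: 9 > each of {2, 3}; vs V: 9 > each of {1, 0}; vs W: 4 > each of {0, 1}.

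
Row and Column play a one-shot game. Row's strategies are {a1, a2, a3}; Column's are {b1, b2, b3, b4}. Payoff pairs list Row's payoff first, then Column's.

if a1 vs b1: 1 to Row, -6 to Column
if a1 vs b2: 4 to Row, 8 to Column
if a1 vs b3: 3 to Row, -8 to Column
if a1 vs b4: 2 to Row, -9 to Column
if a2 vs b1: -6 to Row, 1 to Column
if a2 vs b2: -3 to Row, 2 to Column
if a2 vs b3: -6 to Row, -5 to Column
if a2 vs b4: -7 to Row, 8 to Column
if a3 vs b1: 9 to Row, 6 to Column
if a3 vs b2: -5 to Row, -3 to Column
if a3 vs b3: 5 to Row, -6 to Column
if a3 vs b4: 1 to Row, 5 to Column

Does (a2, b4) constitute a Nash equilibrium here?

No

Holding Column at b4: Row gets -7 from a2 but could get 2 by switching to a1. Row has a profitable deviation.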